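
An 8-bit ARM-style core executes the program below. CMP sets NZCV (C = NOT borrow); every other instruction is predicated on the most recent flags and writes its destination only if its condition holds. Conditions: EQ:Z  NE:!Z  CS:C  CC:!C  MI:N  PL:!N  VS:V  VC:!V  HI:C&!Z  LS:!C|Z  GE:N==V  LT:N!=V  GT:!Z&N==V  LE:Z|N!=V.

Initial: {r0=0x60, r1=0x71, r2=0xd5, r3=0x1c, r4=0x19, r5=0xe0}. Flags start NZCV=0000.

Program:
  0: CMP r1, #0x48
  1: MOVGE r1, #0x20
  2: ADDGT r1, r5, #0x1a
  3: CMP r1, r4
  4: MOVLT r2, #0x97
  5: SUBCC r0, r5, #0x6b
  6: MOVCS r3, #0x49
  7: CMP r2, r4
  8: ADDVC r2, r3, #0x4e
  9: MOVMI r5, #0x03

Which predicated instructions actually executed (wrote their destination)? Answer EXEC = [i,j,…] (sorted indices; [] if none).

EXEC = [1,2,4,6]

[0] flags=0010 → (cmp)
[1] flags=0010 GE?T → r1=0x20
[2] flags=0010 GT?T → r1=0xfa
[3] flags=1010 → (cmp)
[4] flags=1010 LT?T → r2=0x97
[5] flags=1010 CC?F → skip
[6] flags=1010 CS?T → r3=0x49
[7] flags=0011 → (cmp)
[8] flags=0011 VC?F → skip
[9] flags=0011 MI?F → skip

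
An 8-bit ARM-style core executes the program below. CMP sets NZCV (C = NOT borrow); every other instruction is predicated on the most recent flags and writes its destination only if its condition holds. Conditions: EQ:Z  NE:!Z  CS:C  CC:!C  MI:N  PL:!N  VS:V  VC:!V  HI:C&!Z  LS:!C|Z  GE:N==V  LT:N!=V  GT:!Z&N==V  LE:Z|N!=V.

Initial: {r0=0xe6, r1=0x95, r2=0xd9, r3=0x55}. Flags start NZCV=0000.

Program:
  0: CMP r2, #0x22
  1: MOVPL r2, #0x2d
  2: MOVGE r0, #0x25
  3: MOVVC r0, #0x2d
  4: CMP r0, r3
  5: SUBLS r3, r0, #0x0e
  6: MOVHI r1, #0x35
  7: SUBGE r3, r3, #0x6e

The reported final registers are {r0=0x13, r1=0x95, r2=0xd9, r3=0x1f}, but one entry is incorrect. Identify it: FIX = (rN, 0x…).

[0] flags=1010 → (cmp)
[1] flags=1010 PL?F → skip
[2] flags=1010 GE?F → skip
[3] flags=1010 VC?T → r0=0x2d
[4] flags=1000 → (cmp)
[5] flags=1000 LS?T → r3=0x1f
[6] flags=1000 HI?F → skip
[7] flags=1000 GE?F → skip

FIX = (r0, 0x2d)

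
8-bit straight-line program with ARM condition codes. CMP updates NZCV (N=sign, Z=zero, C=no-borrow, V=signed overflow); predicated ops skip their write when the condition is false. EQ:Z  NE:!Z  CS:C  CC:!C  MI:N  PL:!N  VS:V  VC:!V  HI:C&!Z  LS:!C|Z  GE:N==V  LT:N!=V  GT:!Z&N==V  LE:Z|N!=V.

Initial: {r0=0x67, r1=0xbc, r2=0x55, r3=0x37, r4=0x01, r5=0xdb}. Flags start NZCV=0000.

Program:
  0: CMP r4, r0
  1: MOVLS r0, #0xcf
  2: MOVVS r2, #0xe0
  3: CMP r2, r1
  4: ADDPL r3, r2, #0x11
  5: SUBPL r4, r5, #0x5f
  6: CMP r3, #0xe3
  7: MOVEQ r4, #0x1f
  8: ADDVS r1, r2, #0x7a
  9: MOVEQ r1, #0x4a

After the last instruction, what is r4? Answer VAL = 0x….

[0] flags=1000 → (cmp)
[1] flags=1000 LS?T → r0=0xcf
[2] flags=1000 VS?F → skip
[3] flags=1001 → (cmp)
[4] flags=1001 PL?F → skip
[5] flags=1001 PL?F → skip
[6] flags=0000 → (cmp)
[7] flags=0000 EQ?F → skip
[8] flags=0000 VS?F → skip
[9] flags=0000 EQ?F → skip

VAL = 0x01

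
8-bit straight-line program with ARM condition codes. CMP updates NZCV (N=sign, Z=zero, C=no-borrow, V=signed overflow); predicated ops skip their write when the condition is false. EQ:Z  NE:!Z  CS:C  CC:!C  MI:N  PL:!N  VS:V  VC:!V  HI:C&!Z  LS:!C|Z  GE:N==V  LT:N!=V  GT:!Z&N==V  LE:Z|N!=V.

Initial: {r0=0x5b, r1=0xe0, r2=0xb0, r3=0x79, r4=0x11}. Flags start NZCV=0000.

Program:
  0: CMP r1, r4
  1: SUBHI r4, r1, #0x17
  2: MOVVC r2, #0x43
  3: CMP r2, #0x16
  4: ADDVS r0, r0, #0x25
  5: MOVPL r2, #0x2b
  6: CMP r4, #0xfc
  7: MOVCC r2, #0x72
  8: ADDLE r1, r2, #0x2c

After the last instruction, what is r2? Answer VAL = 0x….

VAL = 0x72

[0] flags=1010 → (cmp)
[1] flags=1010 HI?T → r4=0xc9
[2] flags=1010 VC?T → r2=0x43
[3] flags=0010 → (cmp)
[4] flags=0010 VS?F → skip
[5] flags=0010 PL?T → r2=0x2b
[6] flags=1000 → (cmp)
[7] flags=1000 CC?T → r2=0x72
[8] flags=1000 LE?T → r1=0x9e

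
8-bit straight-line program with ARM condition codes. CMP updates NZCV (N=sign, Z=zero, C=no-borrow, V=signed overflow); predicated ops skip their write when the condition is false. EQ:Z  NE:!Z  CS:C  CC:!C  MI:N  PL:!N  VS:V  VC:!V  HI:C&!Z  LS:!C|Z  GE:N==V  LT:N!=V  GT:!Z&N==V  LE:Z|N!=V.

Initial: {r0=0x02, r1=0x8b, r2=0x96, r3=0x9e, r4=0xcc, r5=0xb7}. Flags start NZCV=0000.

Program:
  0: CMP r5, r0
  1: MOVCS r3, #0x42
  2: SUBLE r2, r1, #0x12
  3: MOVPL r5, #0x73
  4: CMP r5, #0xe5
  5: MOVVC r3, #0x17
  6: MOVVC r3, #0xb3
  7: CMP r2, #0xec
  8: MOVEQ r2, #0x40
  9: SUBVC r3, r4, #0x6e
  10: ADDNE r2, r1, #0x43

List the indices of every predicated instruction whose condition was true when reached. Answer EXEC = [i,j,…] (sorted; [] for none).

0: ✓ CMP  NZCV=1010
1: ✓ MOVCS  r3←0x42
2: ✓ SUBLE  r2←0x79
3: · MOVPL
4: ✓ CMP  NZCV=1000
5: ✓ MOVVC  r3←0x17
6: ✓ MOVVC  r3←0xb3
7: ✓ CMP  NZCV=1001
8: · MOVEQ
9: · SUBVC
10: ✓ ADDNE  r2←0xce

EXEC = [1,2,5,6,10]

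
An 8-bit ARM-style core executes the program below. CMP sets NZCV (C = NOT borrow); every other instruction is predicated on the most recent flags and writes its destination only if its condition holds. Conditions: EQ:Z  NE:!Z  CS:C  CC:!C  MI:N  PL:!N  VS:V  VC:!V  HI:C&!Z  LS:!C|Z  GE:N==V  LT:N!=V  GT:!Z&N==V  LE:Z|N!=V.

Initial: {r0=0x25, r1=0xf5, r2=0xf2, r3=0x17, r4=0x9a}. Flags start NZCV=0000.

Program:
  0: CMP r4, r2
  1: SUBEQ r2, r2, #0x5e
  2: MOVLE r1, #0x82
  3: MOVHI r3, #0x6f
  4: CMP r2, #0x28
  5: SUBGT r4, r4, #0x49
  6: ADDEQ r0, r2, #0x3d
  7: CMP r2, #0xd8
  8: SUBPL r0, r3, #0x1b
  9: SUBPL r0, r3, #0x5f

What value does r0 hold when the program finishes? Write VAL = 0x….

VAL = 0xb8

0: ✓ CMP  NZCV=1000
1: · SUBEQ
2: ✓ MOVLE  r1←0x82
3: · MOVHI
4: ✓ CMP  NZCV=1010
5: · SUBGT
6: · ADDEQ
7: ✓ CMP  NZCV=0010
8: ✓ SUBPL  r0←0xfc
9: ✓ SUBPL  r0←0xb8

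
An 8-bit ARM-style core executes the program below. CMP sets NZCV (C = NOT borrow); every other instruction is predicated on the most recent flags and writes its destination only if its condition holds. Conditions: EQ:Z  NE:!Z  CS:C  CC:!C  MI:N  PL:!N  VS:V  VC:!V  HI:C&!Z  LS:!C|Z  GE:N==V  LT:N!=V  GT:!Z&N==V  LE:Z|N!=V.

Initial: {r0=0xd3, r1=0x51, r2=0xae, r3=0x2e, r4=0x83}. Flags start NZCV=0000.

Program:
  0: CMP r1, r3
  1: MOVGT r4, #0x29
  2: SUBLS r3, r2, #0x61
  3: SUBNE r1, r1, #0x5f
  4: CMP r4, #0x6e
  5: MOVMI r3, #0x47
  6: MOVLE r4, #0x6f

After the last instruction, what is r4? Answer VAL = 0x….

VAL = 0x6f

0: ✓ CMP  NZCV=0010
1: ✓ MOVGT  r4←0x29
2: · SUBLS
3: ✓ SUBNE  r1←0xf2
4: ✓ CMP  NZCV=1000
5: ✓ MOVMI  r3←0x47
6: ✓ MOVLE  r4←0x6f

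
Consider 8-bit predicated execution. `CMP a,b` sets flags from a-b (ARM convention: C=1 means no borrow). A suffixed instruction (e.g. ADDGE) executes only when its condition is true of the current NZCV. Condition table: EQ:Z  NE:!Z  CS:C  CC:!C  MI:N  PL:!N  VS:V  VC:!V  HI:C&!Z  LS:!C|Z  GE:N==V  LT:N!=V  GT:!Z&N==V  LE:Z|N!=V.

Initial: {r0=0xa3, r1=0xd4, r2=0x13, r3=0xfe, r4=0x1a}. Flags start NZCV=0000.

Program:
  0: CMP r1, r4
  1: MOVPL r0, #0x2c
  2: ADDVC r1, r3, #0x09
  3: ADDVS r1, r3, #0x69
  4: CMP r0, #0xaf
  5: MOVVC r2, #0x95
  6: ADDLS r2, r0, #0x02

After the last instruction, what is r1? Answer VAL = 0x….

0: ✓ CMP  NZCV=1010
1: · MOVPL
2: ✓ ADDVC  r1←0x07
3: · ADDVS
4: ✓ CMP  NZCV=1000
5: ✓ MOVVC  r2←0x95
6: ✓ ADDLS  r2←0xa5

VAL = 0x07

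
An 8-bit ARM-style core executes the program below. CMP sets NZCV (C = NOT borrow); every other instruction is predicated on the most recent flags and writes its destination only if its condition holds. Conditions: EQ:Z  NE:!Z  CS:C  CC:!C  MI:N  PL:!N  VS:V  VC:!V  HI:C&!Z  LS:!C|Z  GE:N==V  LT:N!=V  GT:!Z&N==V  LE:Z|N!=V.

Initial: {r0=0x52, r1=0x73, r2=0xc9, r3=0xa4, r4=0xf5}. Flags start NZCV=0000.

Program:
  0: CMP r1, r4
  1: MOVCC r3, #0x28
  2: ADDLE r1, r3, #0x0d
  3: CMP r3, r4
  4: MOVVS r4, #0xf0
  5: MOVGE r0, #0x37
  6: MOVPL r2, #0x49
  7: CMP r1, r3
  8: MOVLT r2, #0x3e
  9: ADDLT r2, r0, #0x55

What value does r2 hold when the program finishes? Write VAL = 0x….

VAL = 0x49

[0] flags=0000 → (cmp)
[1] flags=0000 CC?T → r3=0x28
[2] flags=0000 LE?F → skip
[3] flags=0000 → (cmp)
[4] flags=0000 VS?F → skip
[5] flags=0000 GE?T → r0=0x37
[6] flags=0000 PL?T → r2=0x49
[7] flags=0010 → (cmp)
[8] flags=0010 LT?F → skip
[9] flags=0010 LT?F → skip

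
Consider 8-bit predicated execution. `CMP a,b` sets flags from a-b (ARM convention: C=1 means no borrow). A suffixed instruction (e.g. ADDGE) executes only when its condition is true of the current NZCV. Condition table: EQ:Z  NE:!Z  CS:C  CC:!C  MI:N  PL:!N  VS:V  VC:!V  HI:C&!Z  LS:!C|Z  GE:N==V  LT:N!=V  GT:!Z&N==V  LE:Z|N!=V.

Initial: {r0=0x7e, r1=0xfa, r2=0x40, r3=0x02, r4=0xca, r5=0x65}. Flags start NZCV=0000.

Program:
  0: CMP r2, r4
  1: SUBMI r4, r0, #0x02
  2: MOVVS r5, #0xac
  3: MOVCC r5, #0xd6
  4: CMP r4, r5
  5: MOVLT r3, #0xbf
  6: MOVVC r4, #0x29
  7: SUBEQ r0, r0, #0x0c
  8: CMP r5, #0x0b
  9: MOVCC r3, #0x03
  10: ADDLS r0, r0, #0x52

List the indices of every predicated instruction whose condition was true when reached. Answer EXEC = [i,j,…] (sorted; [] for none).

0: ✓ CMP  NZCV=0000
1: · SUBMI
2: · MOVVS
3: ✓ MOVCC  r5←0xd6
4: ✓ CMP  NZCV=1000
5: ✓ MOVLT  r3←0xbf
6: ✓ MOVVC  r4←0x29
7: · SUBEQ
8: ✓ CMP  NZCV=1010
9: · MOVCC
10: · ADDLS

EXEC = [3,5,6]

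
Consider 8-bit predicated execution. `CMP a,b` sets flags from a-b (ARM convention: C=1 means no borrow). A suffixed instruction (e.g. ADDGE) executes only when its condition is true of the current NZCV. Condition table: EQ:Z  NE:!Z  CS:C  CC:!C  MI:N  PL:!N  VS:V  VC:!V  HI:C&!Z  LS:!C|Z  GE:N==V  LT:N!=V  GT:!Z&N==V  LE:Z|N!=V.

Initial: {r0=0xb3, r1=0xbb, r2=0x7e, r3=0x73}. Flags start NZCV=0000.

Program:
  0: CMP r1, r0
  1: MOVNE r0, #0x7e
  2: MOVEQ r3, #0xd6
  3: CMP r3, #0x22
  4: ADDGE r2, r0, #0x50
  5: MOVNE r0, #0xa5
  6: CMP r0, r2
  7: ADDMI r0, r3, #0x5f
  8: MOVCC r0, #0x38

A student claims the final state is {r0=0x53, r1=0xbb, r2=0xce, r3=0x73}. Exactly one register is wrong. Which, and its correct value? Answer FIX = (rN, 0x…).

FIX = (r0, 0x38)

[0] flags=0010 → (cmp)
[1] flags=0010 NE?T → r0=0x7e
[2] flags=0010 EQ?F → skip
[3] flags=0010 → (cmp)
[4] flags=0010 GE?T → r2=0xce
[5] flags=0010 NE?T → r0=0xa5
[6] flags=1000 → (cmp)
[7] flags=1000 MI?T → r0=0xd2
[8] flags=1000 CC?T → r0=0x38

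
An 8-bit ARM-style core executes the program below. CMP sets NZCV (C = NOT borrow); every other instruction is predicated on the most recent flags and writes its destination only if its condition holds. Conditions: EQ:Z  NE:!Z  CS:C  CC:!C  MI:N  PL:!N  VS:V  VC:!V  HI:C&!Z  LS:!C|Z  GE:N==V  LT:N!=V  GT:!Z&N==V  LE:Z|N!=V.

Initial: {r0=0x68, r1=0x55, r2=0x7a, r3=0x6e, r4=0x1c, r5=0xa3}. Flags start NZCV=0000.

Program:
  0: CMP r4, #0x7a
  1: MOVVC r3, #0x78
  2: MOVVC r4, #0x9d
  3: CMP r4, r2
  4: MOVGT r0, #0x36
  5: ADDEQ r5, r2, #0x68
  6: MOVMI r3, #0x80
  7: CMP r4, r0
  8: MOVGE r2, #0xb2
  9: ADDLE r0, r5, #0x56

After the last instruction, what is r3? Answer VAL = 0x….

0: ✓ CMP  NZCV=1000
1: ✓ MOVVC  r3←0x78
2: ✓ MOVVC  r4←0x9d
3: ✓ CMP  NZCV=0011
4: · MOVGT
5: · ADDEQ
6: · MOVMI
7: ✓ CMP  NZCV=0011
8: · MOVGE
9: ✓ ADDLE  r0←0xf9

VAL = 0x78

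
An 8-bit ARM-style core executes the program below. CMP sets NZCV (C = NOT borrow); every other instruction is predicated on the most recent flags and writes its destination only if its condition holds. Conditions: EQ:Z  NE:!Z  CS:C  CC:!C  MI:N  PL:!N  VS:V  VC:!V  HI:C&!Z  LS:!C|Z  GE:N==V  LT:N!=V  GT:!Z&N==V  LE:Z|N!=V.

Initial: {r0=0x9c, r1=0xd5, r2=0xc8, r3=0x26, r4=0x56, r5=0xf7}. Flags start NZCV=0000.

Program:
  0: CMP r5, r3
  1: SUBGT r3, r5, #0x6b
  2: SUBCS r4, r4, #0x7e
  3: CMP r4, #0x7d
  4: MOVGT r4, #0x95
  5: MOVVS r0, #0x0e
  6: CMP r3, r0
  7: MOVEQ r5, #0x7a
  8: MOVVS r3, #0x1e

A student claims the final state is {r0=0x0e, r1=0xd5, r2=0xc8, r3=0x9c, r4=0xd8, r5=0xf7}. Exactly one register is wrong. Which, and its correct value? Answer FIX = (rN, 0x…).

FIX = (r3, 0x26)

[0] flags=1010 → (cmp)
[1] flags=1010 GT?F → skip
[2] flags=1010 CS?T → r4=0xd8
[3] flags=0011 → (cmp)
[4] flags=0011 GT?F → skip
[5] flags=0011 VS?T → r0=0x0e
[6] flags=0010 → (cmp)
[7] flags=0010 EQ?F → skip
[8] flags=0010 VS?F → skip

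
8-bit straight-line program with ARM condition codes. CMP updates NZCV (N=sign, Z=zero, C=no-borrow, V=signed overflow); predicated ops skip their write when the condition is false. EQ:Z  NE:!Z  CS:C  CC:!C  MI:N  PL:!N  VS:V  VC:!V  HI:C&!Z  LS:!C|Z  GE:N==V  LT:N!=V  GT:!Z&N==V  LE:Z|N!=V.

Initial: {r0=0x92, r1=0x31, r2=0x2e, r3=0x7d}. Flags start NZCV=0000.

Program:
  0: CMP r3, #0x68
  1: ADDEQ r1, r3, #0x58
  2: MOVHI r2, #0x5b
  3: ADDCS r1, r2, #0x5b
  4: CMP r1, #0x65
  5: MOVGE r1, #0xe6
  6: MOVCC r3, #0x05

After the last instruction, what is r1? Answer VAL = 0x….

[0] flags=0010 → (cmp)
[1] flags=0010 EQ?F → skip
[2] flags=0010 HI?T → r2=0x5b
[3] flags=0010 CS?T → r1=0xb6
[4] flags=0011 → (cmp)
[5] flags=0011 GE?F → skip
[6] flags=0011 CC?F → skip

VAL = 0xb6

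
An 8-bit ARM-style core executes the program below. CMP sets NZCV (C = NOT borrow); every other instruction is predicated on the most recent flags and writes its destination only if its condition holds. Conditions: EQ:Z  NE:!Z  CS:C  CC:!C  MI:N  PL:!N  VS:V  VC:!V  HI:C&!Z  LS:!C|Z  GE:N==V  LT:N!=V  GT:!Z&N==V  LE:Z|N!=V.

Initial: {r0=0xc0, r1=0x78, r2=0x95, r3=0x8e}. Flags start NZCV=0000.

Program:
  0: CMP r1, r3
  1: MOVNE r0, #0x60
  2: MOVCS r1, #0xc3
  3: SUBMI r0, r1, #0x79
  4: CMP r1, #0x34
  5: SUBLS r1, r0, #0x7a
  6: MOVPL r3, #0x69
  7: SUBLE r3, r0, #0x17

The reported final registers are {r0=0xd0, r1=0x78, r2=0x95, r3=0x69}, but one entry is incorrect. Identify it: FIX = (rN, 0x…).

FIX = (r0, 0xff)

0: ✓ CMP  NZCV=1001
1: ✓ MOVNE  r0←0x60
2: · MOVCS
3: ✓ SUBMI  r0←0xff
4: ✓ CMP  NZCV=0010
5: · SUBLS
6: ✓ MOVPL  r3←0x69
7: · SUBLE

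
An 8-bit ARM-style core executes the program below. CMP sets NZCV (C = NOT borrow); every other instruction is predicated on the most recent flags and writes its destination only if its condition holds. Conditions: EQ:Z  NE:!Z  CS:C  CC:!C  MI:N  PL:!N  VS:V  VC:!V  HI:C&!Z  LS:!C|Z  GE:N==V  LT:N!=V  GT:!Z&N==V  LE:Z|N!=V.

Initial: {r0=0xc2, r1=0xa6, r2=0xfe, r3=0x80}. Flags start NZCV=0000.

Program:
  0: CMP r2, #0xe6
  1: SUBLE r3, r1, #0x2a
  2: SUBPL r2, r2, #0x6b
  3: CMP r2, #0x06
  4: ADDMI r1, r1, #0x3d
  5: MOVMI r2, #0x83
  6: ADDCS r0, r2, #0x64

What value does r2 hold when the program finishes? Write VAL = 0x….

VAL = 0x83

0: ✓ CMP  NZCV=0010
1: · SUBLE
2: ✓ SUBPL  r2←0x93
3: ✓ CMP  NZCV=1010
4: ✓ ADDMI  r1←0xe3
5: ✓ MOVMI  r2←0x83
6: ✓ ADDCS  r0←0xe7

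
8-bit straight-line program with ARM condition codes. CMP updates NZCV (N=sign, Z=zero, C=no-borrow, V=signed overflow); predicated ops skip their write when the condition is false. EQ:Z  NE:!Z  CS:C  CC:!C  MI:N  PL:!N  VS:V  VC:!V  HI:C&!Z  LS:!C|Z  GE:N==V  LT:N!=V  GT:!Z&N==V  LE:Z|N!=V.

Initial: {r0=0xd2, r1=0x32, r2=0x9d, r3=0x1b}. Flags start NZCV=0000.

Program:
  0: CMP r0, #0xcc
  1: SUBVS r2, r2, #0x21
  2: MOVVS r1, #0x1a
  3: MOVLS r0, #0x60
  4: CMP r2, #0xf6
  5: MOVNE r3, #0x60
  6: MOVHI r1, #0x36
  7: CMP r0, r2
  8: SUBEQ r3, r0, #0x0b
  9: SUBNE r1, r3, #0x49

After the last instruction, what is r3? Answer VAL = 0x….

VAL = 0x60

[0] flags=0010 → (cmp)
[1] flags=0010 VS?F → skip
[2] flags=0010 VS?F → skip
[3] flags=0010 LS?F → skip
[4] flags=1000 → (cmp)
[5] flags=1000 NE?T → r3=0x60
[6] flags=1000 HI?F → skip
[7] flags=0010 → (cmp)
[8] flags=0010 EQ?F → skip
[9] flags=0010 NE?T → r1=0x17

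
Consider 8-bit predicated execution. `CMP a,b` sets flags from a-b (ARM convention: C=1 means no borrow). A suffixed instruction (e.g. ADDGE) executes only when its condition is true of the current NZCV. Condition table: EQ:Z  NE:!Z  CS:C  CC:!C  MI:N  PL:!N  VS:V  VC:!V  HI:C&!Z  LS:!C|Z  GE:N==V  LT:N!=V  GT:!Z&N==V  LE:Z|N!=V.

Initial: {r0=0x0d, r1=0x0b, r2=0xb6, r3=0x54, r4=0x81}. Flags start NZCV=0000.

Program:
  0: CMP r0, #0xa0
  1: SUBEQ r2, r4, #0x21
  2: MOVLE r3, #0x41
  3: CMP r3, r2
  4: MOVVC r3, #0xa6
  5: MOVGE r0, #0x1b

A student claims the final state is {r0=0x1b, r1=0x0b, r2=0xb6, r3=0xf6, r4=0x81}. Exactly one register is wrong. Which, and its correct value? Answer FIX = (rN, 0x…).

FIX = (r3, 0x54)

[0] flags=0000 → (cmp)
[1] flags=0000 EQ?F → skip
[2] flags=0000 LE?F → skip
[3] flags=1001 → (cmp)
[4] flags=1001 VC?F → skip
[5] flags=1001 GE?T → r0=0x1b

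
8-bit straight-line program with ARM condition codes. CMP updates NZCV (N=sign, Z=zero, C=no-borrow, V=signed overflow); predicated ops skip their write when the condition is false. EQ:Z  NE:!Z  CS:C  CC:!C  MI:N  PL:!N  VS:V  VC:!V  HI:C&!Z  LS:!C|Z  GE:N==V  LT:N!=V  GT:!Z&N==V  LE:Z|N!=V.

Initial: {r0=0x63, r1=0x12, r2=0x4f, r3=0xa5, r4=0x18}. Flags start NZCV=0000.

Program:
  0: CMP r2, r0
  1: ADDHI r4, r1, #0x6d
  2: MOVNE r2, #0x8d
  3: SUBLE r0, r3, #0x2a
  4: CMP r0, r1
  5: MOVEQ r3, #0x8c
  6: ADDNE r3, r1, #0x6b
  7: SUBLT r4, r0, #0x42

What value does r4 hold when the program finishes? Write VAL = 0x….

VAL = 0x18

0: ✓ CMP  NZCV=1000
1: · ADDHI
2: ✓ MOVNE  r2←0x8d
3: ✓ SUBLE  r0←0x7b
4: ✓ CMP  NZCV=0010
5: · MOVEQ
6: ✓ ADDNE  r3←0x7d
7: · SUBLT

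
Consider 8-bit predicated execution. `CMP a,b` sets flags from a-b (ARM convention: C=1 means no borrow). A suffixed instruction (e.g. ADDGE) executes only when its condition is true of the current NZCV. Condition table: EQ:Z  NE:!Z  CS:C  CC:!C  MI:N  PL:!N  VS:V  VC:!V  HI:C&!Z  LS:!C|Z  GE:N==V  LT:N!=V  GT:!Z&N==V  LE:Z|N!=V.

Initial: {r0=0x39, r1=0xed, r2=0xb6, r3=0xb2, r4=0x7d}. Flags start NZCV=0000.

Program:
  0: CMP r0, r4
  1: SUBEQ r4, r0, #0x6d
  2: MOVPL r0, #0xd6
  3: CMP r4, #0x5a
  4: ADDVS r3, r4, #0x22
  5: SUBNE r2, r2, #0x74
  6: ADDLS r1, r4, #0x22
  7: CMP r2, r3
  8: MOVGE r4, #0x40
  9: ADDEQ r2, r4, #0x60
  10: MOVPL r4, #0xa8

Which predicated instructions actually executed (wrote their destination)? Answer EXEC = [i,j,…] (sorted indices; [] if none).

0: ✓ CMP  NZCV=1000
1: · SUBEQ
2: · MOVPL
3: ✓ CMP  NZCV=0010
4: · ADDVS
5: ✓ SUBNE  r2←0x42
6: · ADDLS
7: ✓ CMP  NZCV=1001
8: ✓ MOVGE  r4←0x40
9: · ADDEQ
10: · MOVPL

EXEC = [5,8]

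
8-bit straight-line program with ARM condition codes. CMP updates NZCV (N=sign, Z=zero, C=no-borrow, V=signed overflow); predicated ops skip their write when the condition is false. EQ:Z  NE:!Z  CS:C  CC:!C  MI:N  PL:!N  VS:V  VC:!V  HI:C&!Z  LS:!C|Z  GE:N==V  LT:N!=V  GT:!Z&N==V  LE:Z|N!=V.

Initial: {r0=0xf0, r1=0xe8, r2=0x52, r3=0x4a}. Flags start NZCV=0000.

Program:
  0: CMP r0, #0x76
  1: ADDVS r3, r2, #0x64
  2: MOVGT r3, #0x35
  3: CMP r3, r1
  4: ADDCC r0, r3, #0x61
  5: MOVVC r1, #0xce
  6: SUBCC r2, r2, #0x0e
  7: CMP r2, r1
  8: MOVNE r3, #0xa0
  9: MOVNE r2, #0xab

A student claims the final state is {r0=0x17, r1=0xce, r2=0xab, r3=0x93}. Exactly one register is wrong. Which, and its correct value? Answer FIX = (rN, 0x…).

FIX = (r3, 0xa0)

0: ✓ CMP  NZCV=0011
1: ✓ ADDVS  r3←0xb6
2: · MOVGT
3: ✓ CMP  NZCV=1000
4: ✓ ADDCC  r0←0x17
5: ✓ MOVVC  r1←0xce
6: ✓ SUBCC  r2←0x44
7: ✓ CMP  NZCV=0000
8: ✓ MOVNE  r3←0xa0
9: ✓ MOVNE  r2←0xab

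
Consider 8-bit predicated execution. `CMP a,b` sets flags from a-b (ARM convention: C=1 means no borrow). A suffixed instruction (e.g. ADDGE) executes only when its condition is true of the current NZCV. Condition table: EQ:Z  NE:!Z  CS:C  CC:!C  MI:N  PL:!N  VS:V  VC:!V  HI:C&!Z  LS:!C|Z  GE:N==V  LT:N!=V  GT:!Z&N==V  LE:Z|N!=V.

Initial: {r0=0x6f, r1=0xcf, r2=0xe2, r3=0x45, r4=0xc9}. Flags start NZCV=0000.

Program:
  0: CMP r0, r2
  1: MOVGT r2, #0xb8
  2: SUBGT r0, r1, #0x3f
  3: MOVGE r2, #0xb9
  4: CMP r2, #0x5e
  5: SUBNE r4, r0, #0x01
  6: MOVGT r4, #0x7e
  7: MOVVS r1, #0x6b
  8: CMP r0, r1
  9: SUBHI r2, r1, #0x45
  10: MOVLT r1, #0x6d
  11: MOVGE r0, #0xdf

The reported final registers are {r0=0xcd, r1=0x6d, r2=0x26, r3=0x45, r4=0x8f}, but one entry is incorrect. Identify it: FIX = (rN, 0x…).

0: ✓ CMP  NZCV=1001
1: ✓ MOVGT  r2←0xb8
2: ✓ SUBGT  r0←0x90
3: ✓ MOVGE  r2←0xb9
4: ✓ CMP  NZCV=0011
5: ✓ SUBNE  r4←0x8f
6: · MOVGT
7: ✓ MOVVS  r1←0x6b
8: ✓ CMP  NZCV=0011
9: ✓ SUBHI  r2←0x26
10: ✓ MOVLT  r1←0x6d
11: · MOVGE

FIX = (r0, 0x90)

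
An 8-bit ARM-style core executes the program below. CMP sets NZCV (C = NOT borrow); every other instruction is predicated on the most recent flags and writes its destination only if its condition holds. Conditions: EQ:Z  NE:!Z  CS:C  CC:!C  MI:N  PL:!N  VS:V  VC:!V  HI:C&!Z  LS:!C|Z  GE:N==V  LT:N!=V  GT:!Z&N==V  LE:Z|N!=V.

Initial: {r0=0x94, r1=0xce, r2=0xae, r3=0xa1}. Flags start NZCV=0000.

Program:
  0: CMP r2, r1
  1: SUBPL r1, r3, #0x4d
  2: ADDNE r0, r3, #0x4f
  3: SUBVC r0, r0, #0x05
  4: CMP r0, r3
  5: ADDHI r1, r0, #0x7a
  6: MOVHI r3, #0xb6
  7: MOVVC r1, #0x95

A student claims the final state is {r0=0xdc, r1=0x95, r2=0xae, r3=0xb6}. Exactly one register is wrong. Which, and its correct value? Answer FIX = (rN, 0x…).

FIX = (r0, 0xeb)

[0] flags=1000 → (cmp)
[1] flags=1000 PL?F → skip
[2] flags=1000 NE?T → r0=0xf0
[3] flags=1000 VC?T → r0=0xeb
[4] flags=0010 → (cmp)
[5] flags=0010 HI?T → r1=0x65
[6] flags=0010 HI?T → r3=0xb6
[7] flags=0010 VC?T → r1=0x95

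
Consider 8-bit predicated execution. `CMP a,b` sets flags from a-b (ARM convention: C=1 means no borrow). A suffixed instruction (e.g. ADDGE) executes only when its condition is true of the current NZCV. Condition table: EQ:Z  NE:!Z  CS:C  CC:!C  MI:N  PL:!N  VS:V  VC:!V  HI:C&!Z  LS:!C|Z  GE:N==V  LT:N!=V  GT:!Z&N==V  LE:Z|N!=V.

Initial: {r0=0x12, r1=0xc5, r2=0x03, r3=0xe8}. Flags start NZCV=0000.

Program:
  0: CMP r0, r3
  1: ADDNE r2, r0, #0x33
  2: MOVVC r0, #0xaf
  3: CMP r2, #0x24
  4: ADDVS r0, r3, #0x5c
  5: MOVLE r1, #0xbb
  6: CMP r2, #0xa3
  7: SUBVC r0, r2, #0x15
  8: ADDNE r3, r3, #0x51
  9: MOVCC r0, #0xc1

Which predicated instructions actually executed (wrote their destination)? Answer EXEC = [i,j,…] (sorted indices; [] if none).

[0] flags=0000 → (cmp)
[1] flags=0000 NE?T → r2=0x45
[2] flags=0000 VC?T → r0=0xaf
[3] flags=0010 → (cmp)
[4] flags=0010 VS?F → skip
[5] flags=0010 LE?F → skip
[6] flags=1001 → (cmp)
[7] flags=1001 VC?F → skip
[8] flags=1001 NE?T → r3=0x39
[9] flags=1001 CC?T → r0=0xc1

EXEC = [1,2,8,9]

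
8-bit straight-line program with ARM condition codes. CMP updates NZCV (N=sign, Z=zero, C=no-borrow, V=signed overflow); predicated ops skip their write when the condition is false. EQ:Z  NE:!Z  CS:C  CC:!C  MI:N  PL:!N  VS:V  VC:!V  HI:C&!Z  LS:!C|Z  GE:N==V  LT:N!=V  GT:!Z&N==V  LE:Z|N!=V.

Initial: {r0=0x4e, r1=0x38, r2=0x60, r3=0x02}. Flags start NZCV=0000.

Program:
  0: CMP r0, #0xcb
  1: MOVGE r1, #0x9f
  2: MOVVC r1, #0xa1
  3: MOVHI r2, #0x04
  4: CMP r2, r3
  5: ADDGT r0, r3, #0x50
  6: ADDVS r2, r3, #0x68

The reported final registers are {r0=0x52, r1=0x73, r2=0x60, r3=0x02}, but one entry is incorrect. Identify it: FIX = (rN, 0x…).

0: ✓ CMP  NZCV=1001
1: ✓ MOVGE  r1←0x9f
2: · MOVVC
3: · MOVHI
4: ✓ CMP  NZCV=0010
5: ✓ ADDGT  r0←0x52
6: · ADDVS

FIX = (r1, 0x9f)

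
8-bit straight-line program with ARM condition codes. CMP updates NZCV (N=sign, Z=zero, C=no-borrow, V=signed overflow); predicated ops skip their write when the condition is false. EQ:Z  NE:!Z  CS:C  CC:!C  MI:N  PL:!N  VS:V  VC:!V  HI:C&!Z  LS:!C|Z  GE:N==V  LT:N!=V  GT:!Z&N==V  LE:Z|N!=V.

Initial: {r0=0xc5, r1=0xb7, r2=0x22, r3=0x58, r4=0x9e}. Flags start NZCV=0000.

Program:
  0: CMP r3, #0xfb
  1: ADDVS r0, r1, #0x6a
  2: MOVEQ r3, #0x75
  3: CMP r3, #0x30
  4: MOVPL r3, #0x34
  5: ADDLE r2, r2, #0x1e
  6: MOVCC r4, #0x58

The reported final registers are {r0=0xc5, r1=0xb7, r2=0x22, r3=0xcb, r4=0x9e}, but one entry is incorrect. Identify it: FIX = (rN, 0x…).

FIX = (r3, 0x34)

[0] flags=0000 → (cmp)
[1] flags=0000 VS?F → skip
[2] flags=0000 EQ?F → skip
[3] flags=0010 → (cmp)
[4] flags=0010 PL?T → r3=0x34
[5] flags=0010 LE?F → skip
[6] flags=0010 CC?F → skip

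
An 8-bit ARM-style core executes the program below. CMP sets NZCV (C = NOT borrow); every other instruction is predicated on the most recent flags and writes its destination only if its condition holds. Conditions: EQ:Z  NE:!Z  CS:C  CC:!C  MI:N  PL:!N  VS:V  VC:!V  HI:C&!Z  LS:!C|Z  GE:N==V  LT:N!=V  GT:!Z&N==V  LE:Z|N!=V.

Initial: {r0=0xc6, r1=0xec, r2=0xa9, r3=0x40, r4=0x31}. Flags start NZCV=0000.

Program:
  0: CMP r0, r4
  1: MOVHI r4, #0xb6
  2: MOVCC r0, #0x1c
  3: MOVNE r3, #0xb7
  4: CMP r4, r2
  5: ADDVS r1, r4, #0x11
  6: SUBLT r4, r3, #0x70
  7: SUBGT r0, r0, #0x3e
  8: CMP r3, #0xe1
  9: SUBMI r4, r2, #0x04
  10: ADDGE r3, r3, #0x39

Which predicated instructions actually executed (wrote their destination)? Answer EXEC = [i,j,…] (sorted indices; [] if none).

[0] flags=1010 → (cmp)
[1] flags=1010 HI?T → r4=0xb6
[2] flags=1010 CC?F → skip
[3] flags=1010 NE?T → r3=0xb7
[4] flags=0010 → (cmp)
[5] flags=0010 VS?F → skip
[6] flags=0010 LT?F → skip
[7] flags=0010 GT?T → r0=0x88
[8] flags=1000 → (cmp)
[9] flags=1000 MI?T → r4=0xa5
[10] flags=1000 GE?F → skip

EXEC = [1,3,7,9]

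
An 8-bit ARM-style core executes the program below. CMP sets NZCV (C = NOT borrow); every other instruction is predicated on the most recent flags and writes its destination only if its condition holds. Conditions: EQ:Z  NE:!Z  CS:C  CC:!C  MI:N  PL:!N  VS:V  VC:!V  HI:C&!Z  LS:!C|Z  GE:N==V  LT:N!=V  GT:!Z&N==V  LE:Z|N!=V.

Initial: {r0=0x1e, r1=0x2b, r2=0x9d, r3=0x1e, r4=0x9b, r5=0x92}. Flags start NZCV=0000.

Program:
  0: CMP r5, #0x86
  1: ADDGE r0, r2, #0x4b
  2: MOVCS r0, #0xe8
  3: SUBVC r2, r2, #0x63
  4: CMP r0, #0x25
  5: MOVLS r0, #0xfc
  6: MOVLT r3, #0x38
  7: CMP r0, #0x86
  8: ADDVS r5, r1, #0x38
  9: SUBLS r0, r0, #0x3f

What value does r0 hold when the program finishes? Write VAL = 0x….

[0] flags=0010 → (cmp)
[1] flags=0010 GE?T → r0=0xe8
[2] flags=0010 CS?T → r0=0xe8
[3] flags=0010 VC?T → r2=0x3a
[4] flags=1010 → (cmp)
[5] flags=1010 LS?F → skip
[6] flags=1010 LT?T → r3=0x38
[7] flags=0010 → (cmp)
[8] flags=0010 VS?F → skip
[9] flags=0010 LS?F → skip

VAL = 0xe8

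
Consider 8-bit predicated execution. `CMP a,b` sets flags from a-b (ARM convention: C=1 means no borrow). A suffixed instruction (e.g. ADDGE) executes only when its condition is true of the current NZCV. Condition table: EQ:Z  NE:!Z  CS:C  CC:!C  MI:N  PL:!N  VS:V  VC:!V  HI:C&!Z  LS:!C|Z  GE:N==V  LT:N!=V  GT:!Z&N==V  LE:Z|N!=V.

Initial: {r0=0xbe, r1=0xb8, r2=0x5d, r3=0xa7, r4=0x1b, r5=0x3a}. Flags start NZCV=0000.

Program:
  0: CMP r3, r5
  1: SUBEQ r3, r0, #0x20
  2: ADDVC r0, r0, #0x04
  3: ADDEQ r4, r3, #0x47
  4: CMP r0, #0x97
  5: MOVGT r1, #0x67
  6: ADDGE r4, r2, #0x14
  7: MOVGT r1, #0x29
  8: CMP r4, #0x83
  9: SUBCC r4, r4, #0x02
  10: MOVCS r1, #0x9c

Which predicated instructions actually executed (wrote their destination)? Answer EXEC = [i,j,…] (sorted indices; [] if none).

EXEC = [5,6,7,9]

0: ✓ CMP  NZCV=0011
1: · SUBEQ
2: · ADDVC
3: · ADDEQ
4: ✓ CMP  NZCV=0010
5: ✓ MOVGT  r1←0x67
6: ✓ ADDGE  r4←0x71
7: ✓ MOVGT  r1←0x29
8: ✓ CMP  NZCV=1001
9: ✓ SUBCC  r4←0x6f
10: · MOVCS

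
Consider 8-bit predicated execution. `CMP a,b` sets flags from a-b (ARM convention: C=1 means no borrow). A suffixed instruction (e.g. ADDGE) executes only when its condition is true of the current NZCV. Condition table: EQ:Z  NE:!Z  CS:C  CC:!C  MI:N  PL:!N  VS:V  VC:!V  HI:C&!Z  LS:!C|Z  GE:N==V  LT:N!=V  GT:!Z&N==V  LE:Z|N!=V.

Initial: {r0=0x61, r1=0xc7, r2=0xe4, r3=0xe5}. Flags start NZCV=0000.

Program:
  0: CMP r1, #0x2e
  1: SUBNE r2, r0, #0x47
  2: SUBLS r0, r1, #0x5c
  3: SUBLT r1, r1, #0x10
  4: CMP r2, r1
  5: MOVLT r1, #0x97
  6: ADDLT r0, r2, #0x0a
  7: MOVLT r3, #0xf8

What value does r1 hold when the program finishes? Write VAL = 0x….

VAL = 0xb7

[0] flags=1010 → (cmp)
[1] flags=1010 NE?T → r2=0x1a
[2] flags=1010 LS?F → skip
[3] flags=1010 LT?T → r1=0xb7
[4] flags=0000 → (cmp)
[5] flags=0000 LT?F → skip
[6] flags=0000 LT?F → skip
[7] flags=0000 LT?F → skip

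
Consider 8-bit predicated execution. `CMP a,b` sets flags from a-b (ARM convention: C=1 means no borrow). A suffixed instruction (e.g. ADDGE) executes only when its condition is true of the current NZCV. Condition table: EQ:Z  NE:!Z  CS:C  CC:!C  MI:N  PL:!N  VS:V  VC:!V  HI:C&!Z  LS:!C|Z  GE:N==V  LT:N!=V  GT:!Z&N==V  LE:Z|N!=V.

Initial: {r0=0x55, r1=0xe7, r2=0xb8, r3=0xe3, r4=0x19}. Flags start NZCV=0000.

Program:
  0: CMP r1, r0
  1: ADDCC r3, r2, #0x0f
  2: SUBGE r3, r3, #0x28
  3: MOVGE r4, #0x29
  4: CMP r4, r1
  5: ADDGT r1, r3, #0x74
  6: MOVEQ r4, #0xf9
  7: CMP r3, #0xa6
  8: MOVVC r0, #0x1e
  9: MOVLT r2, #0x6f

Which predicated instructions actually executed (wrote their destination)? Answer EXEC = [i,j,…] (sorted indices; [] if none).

0: ✓ CMP  NZCV=1010
1: · ADDCC
2: · SUBGE
3: · MOVGE
4: ✓ CMP  NZCV=0000
5: ✓ ADDGT  r1←0x57
6: · MOVEQ
7: ✓ CMP  NZCV=0010
8: ✓ MOVVC  r0←0x1e
9: · MOVLT

EXEC = [5,8]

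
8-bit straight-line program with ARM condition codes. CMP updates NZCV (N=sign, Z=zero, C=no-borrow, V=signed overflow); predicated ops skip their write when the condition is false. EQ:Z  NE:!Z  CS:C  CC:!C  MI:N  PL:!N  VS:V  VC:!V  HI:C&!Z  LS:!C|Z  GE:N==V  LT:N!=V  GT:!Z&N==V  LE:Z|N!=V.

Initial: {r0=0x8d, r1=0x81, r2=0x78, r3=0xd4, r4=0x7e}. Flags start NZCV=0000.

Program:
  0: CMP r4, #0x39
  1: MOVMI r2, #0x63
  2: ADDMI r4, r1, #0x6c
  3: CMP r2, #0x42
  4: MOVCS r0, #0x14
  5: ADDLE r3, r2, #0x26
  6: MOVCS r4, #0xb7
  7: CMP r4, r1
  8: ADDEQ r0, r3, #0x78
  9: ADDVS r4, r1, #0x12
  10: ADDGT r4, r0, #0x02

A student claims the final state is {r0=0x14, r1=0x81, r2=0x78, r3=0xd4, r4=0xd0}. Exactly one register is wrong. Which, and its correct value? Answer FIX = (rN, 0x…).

[0] flags=0010 → (cmp)
[1] flags=0010 MI?F → skip
[2] flags=0010 MI?F → skip
[3] flags=0010 → (cmp)
[4] flags=0010 CS?T → r0=0x14
[5] flags=0010 LE?F → skip
[6] flags=0010 CS?T → r4=0xb7
[7] flags=0010 → (cmp)
[8] flags=0010 EQ?F → skip
[9] flags=0010 VS?F → skip
[10] flags=0010 GT?T → r4=0x16

FIX = (r4, 0x16)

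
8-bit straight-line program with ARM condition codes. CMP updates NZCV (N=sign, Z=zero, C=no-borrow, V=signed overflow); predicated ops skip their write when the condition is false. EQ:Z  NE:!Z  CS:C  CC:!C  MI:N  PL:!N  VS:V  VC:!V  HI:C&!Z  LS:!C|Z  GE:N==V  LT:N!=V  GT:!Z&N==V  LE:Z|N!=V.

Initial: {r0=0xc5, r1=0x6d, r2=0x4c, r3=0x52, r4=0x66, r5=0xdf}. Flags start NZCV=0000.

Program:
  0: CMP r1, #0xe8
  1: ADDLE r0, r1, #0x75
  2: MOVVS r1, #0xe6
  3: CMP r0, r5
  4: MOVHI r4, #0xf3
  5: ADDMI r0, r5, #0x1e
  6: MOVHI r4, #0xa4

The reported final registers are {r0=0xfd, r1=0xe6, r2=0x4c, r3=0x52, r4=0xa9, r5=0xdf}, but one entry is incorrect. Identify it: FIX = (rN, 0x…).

FIX = (r4, 0x66)

0: ✓ CMP  NZCV=1001
1: · ADDLE
2: ✓ MOVVS  r1←0xe6
3: ✓ CMP  NZCV=1000
4: · MOVHI
5: ✓ ADDMI  r0←0xfd
6: · MOVHI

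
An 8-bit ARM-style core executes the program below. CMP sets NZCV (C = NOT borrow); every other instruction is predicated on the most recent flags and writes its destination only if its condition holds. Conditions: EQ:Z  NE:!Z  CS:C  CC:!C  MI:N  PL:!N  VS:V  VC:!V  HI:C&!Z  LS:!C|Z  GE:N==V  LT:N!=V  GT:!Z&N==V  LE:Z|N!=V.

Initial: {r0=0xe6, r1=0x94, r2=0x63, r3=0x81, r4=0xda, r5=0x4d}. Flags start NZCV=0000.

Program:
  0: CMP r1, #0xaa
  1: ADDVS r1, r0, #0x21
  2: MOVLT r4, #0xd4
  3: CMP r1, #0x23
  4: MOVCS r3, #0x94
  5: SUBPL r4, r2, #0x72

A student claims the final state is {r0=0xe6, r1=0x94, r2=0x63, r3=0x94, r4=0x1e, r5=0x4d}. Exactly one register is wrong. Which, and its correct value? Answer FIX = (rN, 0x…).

FIX = (r4, 0xf1)

0: ✓ CMP  NZCV=1000
1: · ADDVS
2: ✓ MOVLT  r4←0xd4
3: ✓ CMP  NZCV=0011
4: ✓ MOVCS  r3←0x94
5: ✓ SUBPL  r4←0xf1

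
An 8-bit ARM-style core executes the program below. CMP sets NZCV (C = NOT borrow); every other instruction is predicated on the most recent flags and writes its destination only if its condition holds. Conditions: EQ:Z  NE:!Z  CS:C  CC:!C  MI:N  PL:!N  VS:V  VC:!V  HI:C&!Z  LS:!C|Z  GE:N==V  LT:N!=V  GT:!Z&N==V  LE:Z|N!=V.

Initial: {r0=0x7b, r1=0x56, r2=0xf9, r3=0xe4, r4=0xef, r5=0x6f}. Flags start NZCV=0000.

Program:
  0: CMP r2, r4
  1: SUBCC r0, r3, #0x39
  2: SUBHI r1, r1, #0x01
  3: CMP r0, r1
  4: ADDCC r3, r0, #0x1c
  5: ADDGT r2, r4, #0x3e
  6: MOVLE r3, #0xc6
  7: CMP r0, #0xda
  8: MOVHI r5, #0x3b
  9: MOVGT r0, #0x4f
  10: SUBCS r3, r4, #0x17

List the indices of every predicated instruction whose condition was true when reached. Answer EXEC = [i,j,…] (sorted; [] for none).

EXEC = [2,5,9]

[0] flags=0010 → (cmp)
[1] flags=0010 CC?F → skip
[2] flags=0010 HI?T → r1=0x55
[3] flags=0010 → (cmp)
[4] flags=0010 CC?F → skip
[5] flags=0010 GT?T → r2=0x2d
[6] flags=0010 LE?F → skip
[7] flags=1001 → (cmp)
[8] flags=1001 HI?F → skip
[9] flags=1001 GT?T → r0=0x4f
[10] flags=1001 CS?F → skip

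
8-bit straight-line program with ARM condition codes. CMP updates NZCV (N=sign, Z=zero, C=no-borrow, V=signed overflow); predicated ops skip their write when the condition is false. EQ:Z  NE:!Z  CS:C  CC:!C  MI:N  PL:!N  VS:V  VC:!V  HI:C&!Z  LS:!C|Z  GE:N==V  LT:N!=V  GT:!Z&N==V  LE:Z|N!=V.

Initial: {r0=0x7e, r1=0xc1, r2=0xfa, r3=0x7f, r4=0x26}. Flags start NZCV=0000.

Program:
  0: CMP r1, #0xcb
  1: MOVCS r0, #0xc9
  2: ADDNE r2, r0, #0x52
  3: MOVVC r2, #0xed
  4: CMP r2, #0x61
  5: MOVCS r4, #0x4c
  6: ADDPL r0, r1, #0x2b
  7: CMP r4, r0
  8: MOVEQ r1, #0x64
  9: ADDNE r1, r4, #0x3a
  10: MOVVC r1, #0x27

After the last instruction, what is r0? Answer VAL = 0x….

[0] flags=1000 → (cmp)
[1] flags=1000 CS?F → skip
[2] flags=1000 NE?T → r2=0xd0
[3] flags=1000 VC?T → r2=0xed
[4] flags=1010 → (cmp)
[5] flags=1010 CS?T → r4=0x4c
[6] flags=1010 PL?F → skip
[7] flags=1000 → (cmp)
[8] flags=1000 EQ?F → skip
[9] flags=1000 NE?T → r1=0x86
[10] flags=1000 VC?T → r1=0x27

VAL = 0x7e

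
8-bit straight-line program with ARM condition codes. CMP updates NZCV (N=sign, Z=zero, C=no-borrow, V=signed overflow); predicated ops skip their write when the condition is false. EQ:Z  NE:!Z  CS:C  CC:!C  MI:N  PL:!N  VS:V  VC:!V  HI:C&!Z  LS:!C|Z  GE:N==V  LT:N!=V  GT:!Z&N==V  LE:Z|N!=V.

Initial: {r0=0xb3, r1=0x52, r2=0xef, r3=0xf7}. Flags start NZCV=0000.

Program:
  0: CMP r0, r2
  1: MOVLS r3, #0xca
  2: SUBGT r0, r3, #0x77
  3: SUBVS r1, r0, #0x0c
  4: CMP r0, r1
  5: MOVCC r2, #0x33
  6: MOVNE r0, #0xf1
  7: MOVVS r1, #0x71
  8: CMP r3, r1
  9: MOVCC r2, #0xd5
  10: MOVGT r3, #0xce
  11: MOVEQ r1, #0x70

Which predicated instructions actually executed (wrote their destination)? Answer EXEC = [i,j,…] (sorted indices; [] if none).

[0] flags=1000 → (cmp)
[1] flags=1000 LS?T → r3=0xca
[2] flags=1000 GT?F → skip
[3] flags=1000 VS?F → skip
[4] flags=0011 → (cmp)
[5] flags=0011 CC?F → skip
[6] flags=0011 NE?T → r0=0xf1
[7] flags=0011 VS?T → r1=0x71
[8] flags=0011 → (cmp)
[9] flags=0011 CC?F → skip
[10] flags=0011 GT?F → skip
[11] flags=0011 EQ?F → skip

EXEC = [1,6,7]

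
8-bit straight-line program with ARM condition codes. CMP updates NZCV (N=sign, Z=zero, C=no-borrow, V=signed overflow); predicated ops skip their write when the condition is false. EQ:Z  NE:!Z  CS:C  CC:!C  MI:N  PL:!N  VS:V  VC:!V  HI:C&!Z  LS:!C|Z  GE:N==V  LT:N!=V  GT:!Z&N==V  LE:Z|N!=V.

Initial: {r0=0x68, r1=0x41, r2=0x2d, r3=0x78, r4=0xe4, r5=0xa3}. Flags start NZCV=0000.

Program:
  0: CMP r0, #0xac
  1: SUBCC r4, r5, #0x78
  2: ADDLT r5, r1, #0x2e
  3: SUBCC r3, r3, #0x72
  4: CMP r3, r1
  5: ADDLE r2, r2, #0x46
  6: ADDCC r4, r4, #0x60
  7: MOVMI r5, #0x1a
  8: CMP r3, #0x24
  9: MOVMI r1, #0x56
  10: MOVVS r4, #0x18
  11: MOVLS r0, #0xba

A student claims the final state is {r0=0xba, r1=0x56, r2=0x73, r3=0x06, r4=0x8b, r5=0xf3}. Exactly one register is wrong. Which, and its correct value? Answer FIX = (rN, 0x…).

[0] flags=1001 → (cmp)
[1] flags=1001 CC?T → r4=0x2b
[2] flags=1001 LT?F → skip
[3] flags=1001 CC?T → r3=0x06
[4] flags=1000 → (cmp)
[5] flags=1000 LE?T → r2=0x73
[6] flags=1000 CC?T → r4=0x8b
[7] flags=1000 MI?T → r5=0x1a
[8] flags=1000 → (cmp)
[9] flags=1000 MI?T → r1=0x56
[10] flags=1000 VS?F → skip
[11] flags=1000 LS?T → r0=0xba

FIX = (r5, 0x1a)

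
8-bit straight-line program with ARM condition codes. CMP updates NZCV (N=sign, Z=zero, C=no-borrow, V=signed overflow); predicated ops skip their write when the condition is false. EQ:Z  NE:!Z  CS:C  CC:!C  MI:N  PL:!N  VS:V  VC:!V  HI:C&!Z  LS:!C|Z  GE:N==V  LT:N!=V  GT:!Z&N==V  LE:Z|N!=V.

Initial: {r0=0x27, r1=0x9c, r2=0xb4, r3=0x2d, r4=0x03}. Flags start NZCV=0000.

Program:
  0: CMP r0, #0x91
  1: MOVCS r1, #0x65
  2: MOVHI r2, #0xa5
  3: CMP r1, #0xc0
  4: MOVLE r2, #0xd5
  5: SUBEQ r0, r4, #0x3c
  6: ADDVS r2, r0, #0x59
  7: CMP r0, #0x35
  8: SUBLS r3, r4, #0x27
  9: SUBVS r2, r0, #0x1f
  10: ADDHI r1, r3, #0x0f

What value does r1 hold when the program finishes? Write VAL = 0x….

VAL = 0x9c

0: ✓ CMP  NZCV=1001
1: · MOVCS
2: · MOVHI
3: ✓ CMP  NZCV=1000
4: ✓ MOVLE  r2←0xd5
5: · SUBEQ
6: · ADDVS
7: ✓ CMP  NZCV=1000
8: ✓ SUBLS  r3←0xdc
9: · SUBVS
10: · ADDHI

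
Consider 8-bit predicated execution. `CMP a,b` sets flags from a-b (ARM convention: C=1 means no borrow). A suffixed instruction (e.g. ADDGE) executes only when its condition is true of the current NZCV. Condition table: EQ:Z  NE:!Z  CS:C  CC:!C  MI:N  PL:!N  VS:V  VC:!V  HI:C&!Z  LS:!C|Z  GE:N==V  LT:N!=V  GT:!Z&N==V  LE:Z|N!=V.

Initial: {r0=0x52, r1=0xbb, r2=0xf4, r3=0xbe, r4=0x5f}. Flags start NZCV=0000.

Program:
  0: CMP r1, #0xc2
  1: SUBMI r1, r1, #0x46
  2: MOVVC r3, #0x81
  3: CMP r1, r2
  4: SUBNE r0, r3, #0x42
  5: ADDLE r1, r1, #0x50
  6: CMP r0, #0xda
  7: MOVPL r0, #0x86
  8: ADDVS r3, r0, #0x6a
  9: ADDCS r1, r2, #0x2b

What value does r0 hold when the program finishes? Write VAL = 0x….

VAL = 0x86

0: ✓ CMP  NZCV=1000
1: ✓ SUBMI  r1←0x75
2: ✓ MOVVC  r3←0x81
3: ✓ CMP  NZCV=1001
4: ✓ SUBNE  r0←0x3f
5: · ADDLE
6: ✓ CMP  NZCV=0000
7: ✓ MOVPL  r0←0x86
8: · ADDVS
9: · ADDCS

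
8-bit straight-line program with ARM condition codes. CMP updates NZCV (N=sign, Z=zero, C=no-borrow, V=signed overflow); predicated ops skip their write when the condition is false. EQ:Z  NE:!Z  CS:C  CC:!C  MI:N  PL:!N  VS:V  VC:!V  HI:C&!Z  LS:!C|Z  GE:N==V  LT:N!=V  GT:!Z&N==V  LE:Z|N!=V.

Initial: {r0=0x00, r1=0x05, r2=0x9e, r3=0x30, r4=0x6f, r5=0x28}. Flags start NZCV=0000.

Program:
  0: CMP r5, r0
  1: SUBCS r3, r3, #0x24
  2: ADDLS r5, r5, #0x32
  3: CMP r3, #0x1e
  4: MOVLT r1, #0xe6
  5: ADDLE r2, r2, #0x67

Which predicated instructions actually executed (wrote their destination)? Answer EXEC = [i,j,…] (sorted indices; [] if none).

EXEC = [1,4,5]

0: ✓ CMP  NZCV=0010
1: ✓ SUBCS  r3←0x0c
2: · ADDLS
3: ✓ CMP  NZCV=1000
4: ✓ MOVLT  r1←0xe6
5: ✓ ADDLE  r2←0x05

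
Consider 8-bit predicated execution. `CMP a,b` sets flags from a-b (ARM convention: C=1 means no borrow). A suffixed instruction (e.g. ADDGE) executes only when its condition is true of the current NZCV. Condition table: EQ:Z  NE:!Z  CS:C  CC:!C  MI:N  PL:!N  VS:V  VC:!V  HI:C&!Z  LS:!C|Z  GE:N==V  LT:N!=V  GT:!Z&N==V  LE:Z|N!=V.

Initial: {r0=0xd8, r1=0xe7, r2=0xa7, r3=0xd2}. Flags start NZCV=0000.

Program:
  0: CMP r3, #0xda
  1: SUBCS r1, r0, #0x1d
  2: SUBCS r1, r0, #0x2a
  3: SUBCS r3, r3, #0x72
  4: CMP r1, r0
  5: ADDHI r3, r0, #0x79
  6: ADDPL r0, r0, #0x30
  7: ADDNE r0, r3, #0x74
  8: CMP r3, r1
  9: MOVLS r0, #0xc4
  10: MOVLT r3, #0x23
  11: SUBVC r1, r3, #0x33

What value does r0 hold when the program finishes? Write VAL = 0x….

0: ✓ CMP  NZCV=1000
1: · SUBCS
2: · SUBCS
3: · SUBCS
4: ✓ CMP  NZCV=0010
5: ✓ ADDHI  r3←0x51
6: ✓ ADDPL  r0←0x08
7: ✓ ADDNE  r0←0xc5
8: ✓ CMP  NZCV=0000
9: ✓ MOVLS  r0←0xc4
10: · MOVLT
11: ✓ SUBVC  r1←0x1e

VAL = 0xc4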